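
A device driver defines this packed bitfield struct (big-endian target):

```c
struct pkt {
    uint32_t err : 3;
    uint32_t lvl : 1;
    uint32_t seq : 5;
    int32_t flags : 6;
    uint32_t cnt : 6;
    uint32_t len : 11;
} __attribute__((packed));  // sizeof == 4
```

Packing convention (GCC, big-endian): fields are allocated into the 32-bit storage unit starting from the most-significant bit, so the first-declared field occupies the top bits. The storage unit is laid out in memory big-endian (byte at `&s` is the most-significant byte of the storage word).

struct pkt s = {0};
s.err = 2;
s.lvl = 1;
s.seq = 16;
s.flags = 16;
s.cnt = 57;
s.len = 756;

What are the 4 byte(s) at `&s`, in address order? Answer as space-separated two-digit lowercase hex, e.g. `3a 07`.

58 21 ca f4

[29+:3] err=2 & 0x7 = 0x2; word=0x40000000
[28+:1] lvl=1 & 0x1 = 0x1; word=0x50000000
[23+:5] seq=16 & 0x1f = 0x10; word=0x58000000
[17+:6] flags=16 & 0x3f = 0x10; word=0x58200000
[11+:6] cnt=57 & 0x3f = 0x39; word=0x5821c800
[0+:11] len=756 & 0x7ff = 0x2f4; word=0x5821caf4
word = 0x5821caf4 → big-endian bytes:
  [0]=0x58  [1]=0x21  [2]=0xca  [3]=0xf4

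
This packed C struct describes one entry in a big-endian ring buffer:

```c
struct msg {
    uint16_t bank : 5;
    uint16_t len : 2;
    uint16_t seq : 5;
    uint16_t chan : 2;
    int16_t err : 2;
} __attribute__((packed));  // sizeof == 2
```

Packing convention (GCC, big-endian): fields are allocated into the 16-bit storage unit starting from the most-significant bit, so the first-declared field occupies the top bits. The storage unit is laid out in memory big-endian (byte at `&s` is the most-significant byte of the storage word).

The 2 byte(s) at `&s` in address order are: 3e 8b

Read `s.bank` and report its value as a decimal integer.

[0]=0x3e [1]=0x8b (big-endian) → word 0x3e8b
bank [11+:5] = (word>>11) & 0x1f = 7  ←
len [9+:2] = (word>>9) & 0x3 = 3
seq [4+:5] = (word>>4) & 0x1f = 8
chan [2+:2] = (word>>2) & 0x3 = 2
err [0+:2] = (word>>0) & 0x3 = 3

7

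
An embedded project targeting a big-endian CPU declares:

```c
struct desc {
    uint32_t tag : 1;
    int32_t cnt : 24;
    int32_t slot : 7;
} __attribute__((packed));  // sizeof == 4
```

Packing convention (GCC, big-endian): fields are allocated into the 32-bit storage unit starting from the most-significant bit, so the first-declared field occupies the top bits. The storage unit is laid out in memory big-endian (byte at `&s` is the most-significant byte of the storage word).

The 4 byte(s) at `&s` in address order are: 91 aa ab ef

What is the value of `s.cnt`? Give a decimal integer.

[0]=0x91 [1]=0xaa [2]=0xab [3]=0xef (big-endian) → word 0x91aaabef
tag:1 @ bit 31 → (0x91aaabef>>31)&0x1 = 0x1
cnt:24 @ bit 7 → (0x91aaabef>>7)&0xffffff = 0x235557  ←
slot:7 @ bit 0 → (0x91aaabef>>0)&0x7f = 0x6f
cnt signed 24b, MSB=0: value = 2315607

2315607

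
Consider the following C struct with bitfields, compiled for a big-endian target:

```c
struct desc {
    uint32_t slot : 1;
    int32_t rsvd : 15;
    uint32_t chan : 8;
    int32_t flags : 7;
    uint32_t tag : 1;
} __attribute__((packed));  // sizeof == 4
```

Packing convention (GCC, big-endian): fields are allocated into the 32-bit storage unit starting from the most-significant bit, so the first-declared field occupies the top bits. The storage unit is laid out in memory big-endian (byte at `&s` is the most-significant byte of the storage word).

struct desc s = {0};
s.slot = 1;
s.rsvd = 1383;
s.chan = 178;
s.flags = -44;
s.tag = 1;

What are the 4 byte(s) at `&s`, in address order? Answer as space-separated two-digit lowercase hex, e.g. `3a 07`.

slot (1b) val=1 bits=0x1 at bit 31: 0x80000000
rsvd (15b) val=1383 bits=0x567 at bit 16: 0x85670000
chan (8b) val=178 bits=0xb2 at bit 8: 0x8567b200
flags (7b) val=-44 bits=0x54 at bit 1: 0x8567b2a8
tag (1b) val=1 bits=0x1 at bit 0: 0x8567b2a9
word = 0x8567b2a9 → big-endian bytes:
  [0]=0x85  [1]=0x67  [2]=0xb2  [3]=0xa9

85 67 b2 a9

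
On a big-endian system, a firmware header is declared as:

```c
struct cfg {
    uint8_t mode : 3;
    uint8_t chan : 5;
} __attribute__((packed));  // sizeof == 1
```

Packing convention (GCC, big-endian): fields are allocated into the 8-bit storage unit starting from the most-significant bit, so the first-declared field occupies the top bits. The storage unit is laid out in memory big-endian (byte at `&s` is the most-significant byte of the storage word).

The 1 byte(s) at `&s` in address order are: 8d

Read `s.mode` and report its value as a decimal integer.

4

[0]=0x8d (big-endian) → word 0x8d
mode:3 @ bit 5 → (0x8d>>5)&0x7 = 0x4  ←
chan:5 @ bit 0 → (0x8d>>0)&0x1f = 0xd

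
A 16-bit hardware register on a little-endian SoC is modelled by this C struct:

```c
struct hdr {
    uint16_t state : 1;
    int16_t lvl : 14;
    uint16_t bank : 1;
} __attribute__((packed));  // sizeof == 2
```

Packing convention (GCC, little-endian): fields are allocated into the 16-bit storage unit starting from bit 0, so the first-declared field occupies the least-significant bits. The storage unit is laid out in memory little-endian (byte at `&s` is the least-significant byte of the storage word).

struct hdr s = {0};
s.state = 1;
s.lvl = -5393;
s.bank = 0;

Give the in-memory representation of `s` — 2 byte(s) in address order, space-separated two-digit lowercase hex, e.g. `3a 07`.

df 55

state (1b) val=1 bits=0x1 at bit 0: 0x0001
lvl (14b) val=-5393 bits=0x2aef at bit 1: 0x55df
bank (1b) val=0 bits=0x0 at bit 15: 0x55df
word = 0x55df → little-endian bytes:
  [0]=0xdf  [1]=0x55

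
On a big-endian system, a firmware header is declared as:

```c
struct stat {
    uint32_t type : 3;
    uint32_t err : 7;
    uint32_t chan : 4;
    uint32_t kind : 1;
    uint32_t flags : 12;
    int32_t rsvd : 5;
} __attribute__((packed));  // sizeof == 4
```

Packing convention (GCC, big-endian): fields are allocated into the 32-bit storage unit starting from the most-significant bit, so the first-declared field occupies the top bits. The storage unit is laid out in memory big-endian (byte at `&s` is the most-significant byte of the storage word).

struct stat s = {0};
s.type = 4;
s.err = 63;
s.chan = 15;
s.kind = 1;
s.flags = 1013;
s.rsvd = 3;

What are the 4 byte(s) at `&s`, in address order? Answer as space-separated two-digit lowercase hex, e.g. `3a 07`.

8f fe 7e a3

type:3 = 4 → 0x4 << 29 → word 0x80000000
err:7 = 63 → 0x3f << 22 → word 0x8fc00000
chan:4 = 15 → 0xf << 18 → word 0x8ffc0000
kind:1 = 1 → 0x1 << 17 → word 0x8ffe0000
flags:12 = 1013 → 0x3f5 << 5 → word 0x8ffe7ea0
rsvd:5 = 3 → 0x3 << 0 → word 0x8ffe7ea3
word = 0x8ffe7ea3 → big-endian bytes:
  [0]=0x8f  [1]=0xfe  [2]=0x7e  [3]=0xa3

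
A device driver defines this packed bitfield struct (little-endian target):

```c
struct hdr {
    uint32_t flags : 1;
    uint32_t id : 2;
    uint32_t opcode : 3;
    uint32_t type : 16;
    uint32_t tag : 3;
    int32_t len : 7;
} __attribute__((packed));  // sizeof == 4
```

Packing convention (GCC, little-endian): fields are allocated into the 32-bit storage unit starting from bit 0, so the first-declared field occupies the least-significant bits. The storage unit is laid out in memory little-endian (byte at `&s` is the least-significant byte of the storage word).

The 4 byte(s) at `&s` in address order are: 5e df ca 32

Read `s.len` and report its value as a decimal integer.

25

[0]=0x5e [1]=0xdf [2]=0xca [3]=0x32 (little-endian) → word 0x32cadf5e
flags [0+:1] = (word>>0) & 0x1 = 0
id [1+:2] = (word>>1) & 0x3 = 3
opcode [3+:3] = (word>>3) & 0x7 = 3
type [6+:16] = (word>>6) & 0xffff = 11133
tag [22+:3] = (word>>22) & 0x7 = 3
len [25+:7] = (word>>25) & 0x7f = 25  ←
len signed 7b, MSB=0: value = 25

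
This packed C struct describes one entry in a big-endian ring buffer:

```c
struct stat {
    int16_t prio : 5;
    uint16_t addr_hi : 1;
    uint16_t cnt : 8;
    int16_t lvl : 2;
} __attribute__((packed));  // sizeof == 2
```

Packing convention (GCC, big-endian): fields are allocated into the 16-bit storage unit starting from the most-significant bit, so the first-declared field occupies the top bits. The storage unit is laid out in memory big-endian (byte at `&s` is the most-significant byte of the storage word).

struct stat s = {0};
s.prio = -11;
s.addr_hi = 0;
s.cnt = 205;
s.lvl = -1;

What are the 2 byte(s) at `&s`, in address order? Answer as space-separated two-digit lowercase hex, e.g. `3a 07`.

prio:5 = -11 → 0x15 << 11 → word 0xa800
addr_hi:1 = 0 → 0x0 << 10 → word 0xa800
cnt:8 = 205 → 0xcd << 2 → word 0xab34
lvl:2 = -1 → 0x3 << 0 → word 0xab37
word = 0xab37 → big-endian bytes:
  [0]=0xab  [1]=0x37

ab 37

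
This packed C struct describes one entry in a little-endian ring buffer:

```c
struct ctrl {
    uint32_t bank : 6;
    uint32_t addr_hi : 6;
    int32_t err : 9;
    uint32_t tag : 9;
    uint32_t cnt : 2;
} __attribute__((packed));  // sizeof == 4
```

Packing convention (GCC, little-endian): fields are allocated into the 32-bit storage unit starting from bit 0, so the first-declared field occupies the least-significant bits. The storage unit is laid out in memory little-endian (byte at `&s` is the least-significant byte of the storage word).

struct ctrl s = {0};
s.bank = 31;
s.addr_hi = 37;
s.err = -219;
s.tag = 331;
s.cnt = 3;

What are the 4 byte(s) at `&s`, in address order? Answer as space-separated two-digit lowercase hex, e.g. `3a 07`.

[0+:6] bank=31 & 0x3f = 0x1f; word=0x0000001f
[6+:6] addr_hi=37 & 0x3f = 0x25; word=0x0000095f
[12+:9] err=-219 & 0x1ff = 0x125; word=0x0012595f
[21+:9] tag=331 & 0x1ff = 0x14b; word=0x2972595f
[30+:2] cnt=3 & 0x3 = 0x3; word=0xe972595f
word = 0xe972595f → little-endian bytes:
  [0]=0x5f  [1]=0x59  [2]=0x72  [3]=0xe9

5f 59 72 e9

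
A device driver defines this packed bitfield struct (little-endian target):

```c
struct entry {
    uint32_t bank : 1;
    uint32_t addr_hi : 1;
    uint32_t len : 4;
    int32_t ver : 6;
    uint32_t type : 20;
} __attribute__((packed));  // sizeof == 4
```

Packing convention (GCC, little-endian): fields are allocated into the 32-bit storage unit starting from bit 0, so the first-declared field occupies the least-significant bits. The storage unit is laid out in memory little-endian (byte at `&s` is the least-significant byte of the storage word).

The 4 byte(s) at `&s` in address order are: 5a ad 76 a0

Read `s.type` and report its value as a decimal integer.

[0]=0x5a [1]=0xad [2]=0x76 [3]=0xa0 (little-endian) → word 0xa076ad5a
bank [0+:1] = (word>>0) & 0x1 = 0
addr_hi [1+:1] = (word>>1) & 0x1 = 1
len [2+:4] = (word>>2) & 0xf = 6
ver [6+:6] = (word>>6) & 0x3f = 53
type [12+:20] = (word>>12) & 0xfffff = 657258  ←

657258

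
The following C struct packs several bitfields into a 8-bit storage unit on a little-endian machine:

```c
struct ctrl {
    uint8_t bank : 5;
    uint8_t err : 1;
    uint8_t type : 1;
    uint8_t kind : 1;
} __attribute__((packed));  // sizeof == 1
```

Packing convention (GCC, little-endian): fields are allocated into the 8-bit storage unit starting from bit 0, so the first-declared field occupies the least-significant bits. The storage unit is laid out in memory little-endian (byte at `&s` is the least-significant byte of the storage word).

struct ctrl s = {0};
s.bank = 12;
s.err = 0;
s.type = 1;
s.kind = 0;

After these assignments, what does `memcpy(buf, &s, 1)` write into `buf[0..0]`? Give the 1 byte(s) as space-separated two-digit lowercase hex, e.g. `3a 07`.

4c

bank (5b) val=12 bits=0xc at bit 0: 0x0c
err (1b) val=0 bits=0x0 at bit 5: 0x0c
type (1b) val=1 bits=0x1 at bit 6: 0x4c
kind (1b) val=0 bits=0x0 at bit 7: 0x4c
word = 0x4c → little-endian bytes:
  [0]=0x4c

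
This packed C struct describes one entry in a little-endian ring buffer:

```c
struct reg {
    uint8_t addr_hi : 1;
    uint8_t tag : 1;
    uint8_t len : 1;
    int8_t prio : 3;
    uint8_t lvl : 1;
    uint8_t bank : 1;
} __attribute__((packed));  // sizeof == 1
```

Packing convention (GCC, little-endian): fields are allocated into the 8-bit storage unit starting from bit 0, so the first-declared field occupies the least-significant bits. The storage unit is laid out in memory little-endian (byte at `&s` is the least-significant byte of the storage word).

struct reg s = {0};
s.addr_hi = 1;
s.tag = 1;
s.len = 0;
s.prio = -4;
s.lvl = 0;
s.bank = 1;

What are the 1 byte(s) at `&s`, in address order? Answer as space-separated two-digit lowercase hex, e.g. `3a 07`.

[0+:1] addr_hi=1 & 0x1 = 0x1; word=0x01
[1+:1] tag=1 & 0x1 = 0x1; word=0x03
[2+:1] len=0 & 0x1 = 0x0; word=0x03
[3+:3] prio=-4 & 0x7 = 0x4; word=0x23
[6+:1] lvl=0 & 0x1 = 0x0; word=0x23
[7+:1] bank=1 & 0x1 = 0x1; word=0xa3
word = 0xa3 → little-endian bytes:
  [0]=0xa3

a3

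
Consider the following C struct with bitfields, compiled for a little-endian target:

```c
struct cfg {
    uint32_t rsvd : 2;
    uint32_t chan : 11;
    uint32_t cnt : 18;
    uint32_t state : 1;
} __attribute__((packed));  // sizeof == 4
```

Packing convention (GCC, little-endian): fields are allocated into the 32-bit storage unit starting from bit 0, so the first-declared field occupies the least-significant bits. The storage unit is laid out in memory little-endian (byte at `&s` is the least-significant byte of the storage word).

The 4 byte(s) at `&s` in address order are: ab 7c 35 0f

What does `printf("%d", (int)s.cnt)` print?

[0]=0xab [1]=0x7c [2]=0x35 [3]=0x0f (little-endian) → word 0x0f357cab
rsvd:2 @ bit 0 → (0x0f357cab>>0)&0x3 = 0x3
chan:11 @ bit 2 → (0x0f357cab>>2)&0x7ff = 0x72a
cnt:18 @ bit 13 → (0x0f357cab>>13)&0x3ffff = 0x79ab  ←
state:1 @ bit 31 → (0x0f357cab>>31)&0x1 = 0x0

31147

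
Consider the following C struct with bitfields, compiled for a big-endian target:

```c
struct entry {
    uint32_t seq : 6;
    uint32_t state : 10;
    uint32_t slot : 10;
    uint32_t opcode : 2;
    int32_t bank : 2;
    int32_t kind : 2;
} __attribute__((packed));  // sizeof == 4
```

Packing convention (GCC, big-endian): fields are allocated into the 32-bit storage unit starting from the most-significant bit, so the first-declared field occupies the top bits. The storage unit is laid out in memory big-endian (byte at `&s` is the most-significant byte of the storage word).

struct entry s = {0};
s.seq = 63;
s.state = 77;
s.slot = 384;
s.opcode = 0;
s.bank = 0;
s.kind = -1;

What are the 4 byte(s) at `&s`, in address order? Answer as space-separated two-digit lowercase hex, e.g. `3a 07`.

fc 4d 60 03

[26+:6] seq=63 & 0x3f = 0x3f; word=0xfc000000
[16+:10] state=77 & 0x3ff = 0x4d; word=0xfc4d0000
[6+:10] slot=384 & 0x3ff = 0x180; word=0xfc4d6000
[4+:2] opcode=0 & 0x3 = 0x0; word=0xfc4d6000
[2+:2] bank=0 & 0x3 = 0x0; word=0xfc4d6000
[0+:2] kind=-1 & 0x3 = 0x3; word=0xfc4d6003
word = 0xfc4d6003 → big-endian bytes:
  [0]=0xfc  [1]=0x4d  [2]=0x60  [3]=0x03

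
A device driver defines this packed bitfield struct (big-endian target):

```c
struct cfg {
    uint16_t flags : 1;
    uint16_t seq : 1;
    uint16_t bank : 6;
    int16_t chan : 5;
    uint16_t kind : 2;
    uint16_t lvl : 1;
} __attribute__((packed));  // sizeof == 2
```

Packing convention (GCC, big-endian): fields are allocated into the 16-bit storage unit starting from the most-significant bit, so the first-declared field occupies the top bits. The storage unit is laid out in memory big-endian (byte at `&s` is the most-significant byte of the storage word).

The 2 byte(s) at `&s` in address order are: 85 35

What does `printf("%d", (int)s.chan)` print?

6

[0]=0x85 [1]=0x35 (big-endian) → word 0x8535
flags:1 @ bit 15 → (0x8535>>15)&0x1 = 0x1
seq:1 @ bit 14 → (0x8535>>14)&0x1 = 0x0
bank:6 @ bit 8 → (0x8535>>8)&0x3f = 0x5
chan:5 @ bit 3 → (0x8535>>3)&0x1f = 0x6  ←
kind:2 @ bit 1 → (0x8535>>1)&0x3 = 0x2
lvl:1 @ bit 0 → (0x8535>>0)&0x1 = 0x1
chan signed 5b, MSB=0: value = 6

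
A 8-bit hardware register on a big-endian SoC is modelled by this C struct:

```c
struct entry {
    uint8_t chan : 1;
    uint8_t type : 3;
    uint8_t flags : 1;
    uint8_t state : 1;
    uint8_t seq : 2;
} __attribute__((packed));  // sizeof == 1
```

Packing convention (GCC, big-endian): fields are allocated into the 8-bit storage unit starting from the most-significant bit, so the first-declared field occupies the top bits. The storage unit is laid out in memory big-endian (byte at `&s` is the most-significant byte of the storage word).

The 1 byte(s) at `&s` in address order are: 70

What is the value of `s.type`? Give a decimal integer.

7

[0]=0x70 (big-endian) → word 0x70
chan:1 @ bit 7 → (0x70>>7)&0x1 = 0x0
type:3 @ bit 4 → (0x70>>4)&0x7 = 0x7  ←
flags:1 @ bit 3 → (0x70>>3)&0x1 = 0x0
state:1 @ bit 2 → (0x70>>2)&0x1 = 0x0
seq:2 @ bit 0 → (0x70>>0)&0x3 = 0x0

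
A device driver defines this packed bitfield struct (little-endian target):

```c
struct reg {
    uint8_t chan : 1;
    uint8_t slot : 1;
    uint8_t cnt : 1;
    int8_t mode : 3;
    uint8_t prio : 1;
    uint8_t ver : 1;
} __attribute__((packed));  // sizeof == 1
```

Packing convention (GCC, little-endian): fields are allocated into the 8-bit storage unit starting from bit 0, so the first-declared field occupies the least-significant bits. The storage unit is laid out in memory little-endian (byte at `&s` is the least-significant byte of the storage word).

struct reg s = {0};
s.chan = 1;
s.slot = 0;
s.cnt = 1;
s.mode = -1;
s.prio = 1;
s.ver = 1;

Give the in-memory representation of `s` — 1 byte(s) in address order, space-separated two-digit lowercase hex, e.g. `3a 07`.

chan:1 = 1 → 0x1 << 0 → word 0x01
slot:1 = 0 → 0x0 << 1 → word 0x01
cnt:1 = 1 → 0x1 << 2 → word 0x05
mode:3 = -1 → 0x7 << 3 → word 0x3d
prio:1 = 1 → 0x1 << 6 → word 0x7d
ver:1 = 1 → 0x1 << 7 → word 0xfd
word = 0xfd → little-endian bytes:
  [0]=0xfd

fd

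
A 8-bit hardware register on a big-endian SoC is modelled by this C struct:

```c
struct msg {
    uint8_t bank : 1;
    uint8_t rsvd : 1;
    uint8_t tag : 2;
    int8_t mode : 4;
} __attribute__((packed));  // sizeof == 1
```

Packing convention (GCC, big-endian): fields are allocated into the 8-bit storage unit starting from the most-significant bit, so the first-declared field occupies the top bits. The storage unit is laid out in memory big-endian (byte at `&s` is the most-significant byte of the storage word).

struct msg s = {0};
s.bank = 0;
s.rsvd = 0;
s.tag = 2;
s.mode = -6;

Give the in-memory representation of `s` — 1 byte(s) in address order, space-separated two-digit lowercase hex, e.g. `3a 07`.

bank (1b) val=0 bits=0x0 at bit 7: 0x00
rsvd (1b) val=0 bits=0x0 at bit 6: 0x00
tag (2b) val=2 bits=0x2 at bit 4: 0x20
mode (4b) val=-6 bits=0xa at bit 0: 0x2a
word = 0x2a → big-endian bytes:
  [0]=0x2a

2a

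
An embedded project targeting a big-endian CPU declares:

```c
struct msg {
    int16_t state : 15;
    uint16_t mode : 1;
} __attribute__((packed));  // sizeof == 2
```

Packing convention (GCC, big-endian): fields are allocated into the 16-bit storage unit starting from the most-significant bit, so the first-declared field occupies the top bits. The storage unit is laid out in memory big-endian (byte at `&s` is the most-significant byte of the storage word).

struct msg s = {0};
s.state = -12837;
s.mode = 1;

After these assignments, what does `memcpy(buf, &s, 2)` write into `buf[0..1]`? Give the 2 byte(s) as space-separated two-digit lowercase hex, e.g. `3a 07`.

9b b7

[1+:15] state=-12837 & 0x7fff = 0x4ddb; word=0x9bb6
[0+:1] mode=1 & 0x1 = 0x1; word=0x9bb7
word = 0x9bb7 → big-endian bytes:
  [0]=0x9b  [1]=0xb7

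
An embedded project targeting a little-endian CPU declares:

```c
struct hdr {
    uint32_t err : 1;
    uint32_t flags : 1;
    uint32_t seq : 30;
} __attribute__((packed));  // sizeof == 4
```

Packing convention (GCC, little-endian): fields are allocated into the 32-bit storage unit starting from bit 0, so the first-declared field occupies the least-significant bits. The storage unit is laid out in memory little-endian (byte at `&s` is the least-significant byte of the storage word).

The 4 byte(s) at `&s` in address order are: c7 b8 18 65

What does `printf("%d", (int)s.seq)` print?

[0]=0xc7 [1]=0xb8 [2]=0x18 [3]=0x65 (little-endian) → word 0x6518b8c7
err [0+:1] = (word>>0) & 0x1 = 1
flags [1+:1] = (word>>1) & 0x1 = 1
seq [2+:30] = (word>>2) & 0x3fffffff = 424029745  ←

424029745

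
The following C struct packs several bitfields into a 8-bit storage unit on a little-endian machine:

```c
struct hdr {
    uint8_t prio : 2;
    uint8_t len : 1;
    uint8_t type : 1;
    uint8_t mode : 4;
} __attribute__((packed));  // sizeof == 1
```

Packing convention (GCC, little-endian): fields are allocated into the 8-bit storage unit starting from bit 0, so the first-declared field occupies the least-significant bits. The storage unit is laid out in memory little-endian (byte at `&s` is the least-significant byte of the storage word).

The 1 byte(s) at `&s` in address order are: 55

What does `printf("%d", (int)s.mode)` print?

5

[0]=0x55 (little-endian) → word 0x55
prio:2 @ bit 0 → (0x55>>0)&0x3 = 0x1
len:1 @ bit 2 → (0x55>>2)&0x1 = 0x1
type:1 @ bit 3 → (0x55>>3)&0x1 = 0x0
mode:4 @ bit 4 → (0x55>>4)&0xf = 0x5  ←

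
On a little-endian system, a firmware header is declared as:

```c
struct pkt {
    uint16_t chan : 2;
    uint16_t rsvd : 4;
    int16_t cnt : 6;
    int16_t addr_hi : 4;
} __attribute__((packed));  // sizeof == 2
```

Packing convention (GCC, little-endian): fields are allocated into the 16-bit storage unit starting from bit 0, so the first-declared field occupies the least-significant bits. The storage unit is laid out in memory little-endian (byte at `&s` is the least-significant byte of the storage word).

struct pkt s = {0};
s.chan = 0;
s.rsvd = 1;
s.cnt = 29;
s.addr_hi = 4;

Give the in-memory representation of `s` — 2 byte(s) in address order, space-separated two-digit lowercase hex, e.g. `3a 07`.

[0+:2] chan=0 & 0x3 = 0x0; word=0x0000
[2+:4] rsvd=1 & 0xf = 0x1; word=0x0004
[6+:6] cnt=29 & 0x3f = 0x1d; word=0x0744
[12+:4] addr_hi=4 & 0xf = 0x4; word=0x4744
word = 0x4744 → little-endian bytes:
  [0]=0x44  [1]=0x47

44 47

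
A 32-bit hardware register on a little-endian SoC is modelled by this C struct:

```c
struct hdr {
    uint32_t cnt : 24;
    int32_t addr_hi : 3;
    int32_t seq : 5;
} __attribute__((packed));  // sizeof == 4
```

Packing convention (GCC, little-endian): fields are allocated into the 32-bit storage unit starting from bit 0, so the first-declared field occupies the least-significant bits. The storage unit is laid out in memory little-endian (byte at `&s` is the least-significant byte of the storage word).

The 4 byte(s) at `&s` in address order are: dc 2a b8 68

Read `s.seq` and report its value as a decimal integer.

13

[0]=0xdc [1]=0x2a [2]=0xb8 [3]=0x68 (little-endian) → word 0x68b82adc
cnt:24 @ bit 0 → (0x68b82adc>>0)&0xffffff = 0xb82adc
addr_hi:3 @ bit 24 → (0x68b82adc>>24)&0x7 = 0x0
seq:5 @ bit 27 → (0x68b82adc>>27)&0x1f = 0xd  ←
seq signed 5b, MSB=0: value = 13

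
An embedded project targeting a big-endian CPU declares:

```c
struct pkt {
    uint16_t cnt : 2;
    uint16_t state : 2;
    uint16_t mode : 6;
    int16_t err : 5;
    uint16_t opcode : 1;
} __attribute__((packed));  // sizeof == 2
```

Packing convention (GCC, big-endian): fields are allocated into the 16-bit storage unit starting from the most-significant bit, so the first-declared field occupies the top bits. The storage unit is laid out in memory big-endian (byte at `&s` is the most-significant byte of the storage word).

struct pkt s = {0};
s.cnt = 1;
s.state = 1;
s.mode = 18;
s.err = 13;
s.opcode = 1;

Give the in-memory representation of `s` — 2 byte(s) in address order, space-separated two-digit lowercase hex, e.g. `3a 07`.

cnt:2 = 1 → 0x1 << 14 → word 0x4000
state:2 = 1 → 0x1 << 12 → word 0x5000
mode:6 = 18 → 0x12 << 6 → word 0x5480
err:5 = 13 → 0xd << 1 → word 0x549a
opcode:1 = 1 → 0x1 << 0 → word 0x549b
word = 0x549b → big-endian bytes:
  [0]=0x54  [1]=0x9b

54 9b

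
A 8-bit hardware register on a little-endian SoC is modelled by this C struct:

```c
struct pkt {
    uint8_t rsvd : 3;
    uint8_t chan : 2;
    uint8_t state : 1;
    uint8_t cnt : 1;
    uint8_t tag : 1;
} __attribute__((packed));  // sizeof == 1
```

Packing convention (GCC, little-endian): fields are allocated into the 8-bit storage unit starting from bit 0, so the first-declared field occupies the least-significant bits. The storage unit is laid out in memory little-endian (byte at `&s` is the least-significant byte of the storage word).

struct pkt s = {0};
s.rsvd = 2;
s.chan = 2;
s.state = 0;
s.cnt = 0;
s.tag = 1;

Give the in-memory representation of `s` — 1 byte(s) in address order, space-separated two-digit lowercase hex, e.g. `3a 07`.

rsvd (3b) val=2 bits=0x2 at bit 0: 0x02
chan (2b) val=2 bits=0x2 at bit 3: 0x12
state (1b) val=0 bits=0x0 at bit 5: 0x12
cnt (1b) val=0 bits=0x0 at bit 6: 0x12
tag (1b) val=1 bits=0x1 at bit 7: 0x92
word = 0x92 → little-endian bytes:
  [0]=0x92

92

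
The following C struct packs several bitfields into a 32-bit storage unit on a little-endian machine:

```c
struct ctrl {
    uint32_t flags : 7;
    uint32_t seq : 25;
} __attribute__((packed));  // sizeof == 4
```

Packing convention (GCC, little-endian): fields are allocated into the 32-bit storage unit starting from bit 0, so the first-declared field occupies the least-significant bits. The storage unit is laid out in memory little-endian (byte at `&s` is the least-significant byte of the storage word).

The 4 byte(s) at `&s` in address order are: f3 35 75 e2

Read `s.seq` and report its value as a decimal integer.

[0]=0xf3 [1]=0x35 [2]=0x75 [3]=0xe2 (little-endian) → word 0xe27535f3
flags:7 @ bit 0 → (0xe27535f3>>0)&0x7f = 0x73
seq:25 @ bit 7 → (0xe27535f3>>7)&0x1ffffff = 0x1c4ea6b  ←

29682283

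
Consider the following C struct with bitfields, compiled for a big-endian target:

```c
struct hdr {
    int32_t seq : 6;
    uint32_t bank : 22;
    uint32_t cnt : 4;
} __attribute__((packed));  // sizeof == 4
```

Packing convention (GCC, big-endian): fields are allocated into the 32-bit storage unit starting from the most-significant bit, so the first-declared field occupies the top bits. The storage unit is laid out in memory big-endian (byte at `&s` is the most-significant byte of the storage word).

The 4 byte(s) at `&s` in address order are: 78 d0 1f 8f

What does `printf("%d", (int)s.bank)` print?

852472

[0]=0x78 [1]=0xd0 [2]=0x1f [3]=0x8f (big-endian) → word 0x78d01f8f
seq [26+:6] = (word>>26) & 0x3f = 30
bank [4+:22] = (word>>4) & 0x3fffff = 852472  ←
cnt [0+:4] = (word>>0) & 0xf = 15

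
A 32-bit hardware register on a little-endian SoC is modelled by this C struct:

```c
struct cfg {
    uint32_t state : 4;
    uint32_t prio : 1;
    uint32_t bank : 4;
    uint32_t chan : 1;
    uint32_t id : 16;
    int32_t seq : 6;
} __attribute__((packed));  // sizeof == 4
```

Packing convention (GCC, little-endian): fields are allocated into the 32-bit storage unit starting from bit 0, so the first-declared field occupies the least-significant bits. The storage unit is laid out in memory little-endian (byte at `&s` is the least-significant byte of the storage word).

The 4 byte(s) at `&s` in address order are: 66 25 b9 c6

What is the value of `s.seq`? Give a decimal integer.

[0]=0x66 [1]=0x25 [2]=0xb9 [3]=0xc6 (little-endian) → word 0xc6b92566
state [0+:4] = (word>>0) & 0xf = 6
prio [4+:1] = (word>>4) & 0x1 = 0
bank [5+:4] = (word>>5) & 0xf = 11
chan [9+:1] = (word>>9) & 0x1 = 0
id [10+:16] = (word>>10) & 0xffff = 44617
seq [26+:6] = (word>>26) & 0x3f = 49  ←
seq signed 6b, MSB=1: 49 - 64 = -15

-15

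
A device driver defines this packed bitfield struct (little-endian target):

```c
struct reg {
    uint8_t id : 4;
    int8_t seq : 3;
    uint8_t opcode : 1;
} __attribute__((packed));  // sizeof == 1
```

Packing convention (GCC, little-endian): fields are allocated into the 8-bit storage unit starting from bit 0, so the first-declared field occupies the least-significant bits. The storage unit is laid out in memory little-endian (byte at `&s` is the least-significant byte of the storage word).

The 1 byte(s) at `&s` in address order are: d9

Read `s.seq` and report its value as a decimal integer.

-3

[0]=0xd9 (little-endian) → word 0xd9
id:4 @ bit 0 → (0xd9>>0)&0xf = 0x9
seq:3 @ bit 4 → (0xd9>>4)&0x7 = 0x5  ←
opcode:1 @ bit 7 → (0xd9>>7)&0x1 = 0x1
seq signed 3b, MSB=1: 5 - 8 = -3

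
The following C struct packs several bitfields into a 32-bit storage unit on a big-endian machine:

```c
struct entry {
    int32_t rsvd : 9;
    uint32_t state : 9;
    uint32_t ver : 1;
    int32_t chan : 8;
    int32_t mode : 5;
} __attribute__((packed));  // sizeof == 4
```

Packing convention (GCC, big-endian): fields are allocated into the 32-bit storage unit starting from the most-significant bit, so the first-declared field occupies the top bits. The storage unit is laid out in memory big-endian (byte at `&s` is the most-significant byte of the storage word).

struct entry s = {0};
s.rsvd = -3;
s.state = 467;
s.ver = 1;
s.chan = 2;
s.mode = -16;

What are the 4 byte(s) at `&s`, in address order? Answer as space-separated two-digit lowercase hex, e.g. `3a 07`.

fe f4 e0 50

rsvd (9b) val=-3 bits=0x1fd at bit 23: 0xfe800000
state (9b) val=467 bits=0x1d3 at bit 14: 0xfef4c000
ver (1b) val=1 bits=0x1 at bit 13: 0xfef4e000
chan (8b) val=2 bits=0x2 at bit 5: 0xfef4e040
mode (5b) val=-16 bits=0x10 at bit 0: 0xfef4e050
word = 0xfef4e050 → big-endian bytes:
  [0]=0xfe  [1]=0xf4  [2]=0xe0  [3]=0x50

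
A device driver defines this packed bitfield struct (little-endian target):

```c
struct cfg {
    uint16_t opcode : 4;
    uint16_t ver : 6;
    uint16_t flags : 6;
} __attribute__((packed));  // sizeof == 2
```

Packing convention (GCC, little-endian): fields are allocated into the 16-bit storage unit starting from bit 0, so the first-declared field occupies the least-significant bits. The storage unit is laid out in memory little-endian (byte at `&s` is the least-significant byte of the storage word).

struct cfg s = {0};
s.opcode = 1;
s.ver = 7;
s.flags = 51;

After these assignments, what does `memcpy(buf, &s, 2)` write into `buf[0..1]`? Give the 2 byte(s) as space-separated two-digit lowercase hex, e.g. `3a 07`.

opcode (4b) val=1 bits=0x1 at bit 0: 0x0001
ver (6b) val=7 bits=0x7 at bit 4: 0x0071
flags (6b) val=51 bits=0x33 at bit 10: 0xcc71
word = 0xcc71 → little-endian bytes:
  [0]=0x71  [1]=0xcc

71 cc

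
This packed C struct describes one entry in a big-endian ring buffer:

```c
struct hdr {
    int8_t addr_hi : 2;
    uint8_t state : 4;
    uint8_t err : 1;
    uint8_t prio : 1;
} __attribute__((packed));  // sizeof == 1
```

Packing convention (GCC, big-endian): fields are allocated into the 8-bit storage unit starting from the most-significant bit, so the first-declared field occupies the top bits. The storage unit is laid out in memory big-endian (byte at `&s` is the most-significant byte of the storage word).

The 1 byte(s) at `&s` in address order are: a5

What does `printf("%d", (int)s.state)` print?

9

[0]=0xa5 (big-endian) → word 0xa5
addr_hi:2 @ bit 6 → (0xa5>>6)&0x3 = 0x2
state:4 @ bit 2 → (0xa5>>2)&0xf = 0x9  ←
err:1 @ bit 1 → (0xa5>>1)&0x1 = 0x0
prio:1 @ bit 0 → (0xa5>>0)&0x1 = 0x1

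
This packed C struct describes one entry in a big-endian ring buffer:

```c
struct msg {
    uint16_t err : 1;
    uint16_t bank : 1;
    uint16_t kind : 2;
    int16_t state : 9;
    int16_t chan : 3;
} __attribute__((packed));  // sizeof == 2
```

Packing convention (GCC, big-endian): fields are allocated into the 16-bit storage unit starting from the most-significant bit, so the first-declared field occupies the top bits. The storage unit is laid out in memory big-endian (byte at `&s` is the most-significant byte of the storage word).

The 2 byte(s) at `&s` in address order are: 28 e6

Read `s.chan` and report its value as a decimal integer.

[0]=0x28 [1]=0xe6 (big-endian) → word 0x28e6
err:1 @ bit 15 → (0x28e6>>15)&0x1 = 0x0
bank:1 @ bit 14 → (0x28e6>>14)&0x1 = 0x0
kind:2 @ bit 12 → (0x28e6>>12)&0x3 = 0x2
state:9 @ bit 3 → (0x28e6>>3)&0x1ff = 0x11c
chan:3 @ bit 0 → (0x28e6>>0)&0x7 = 0x6  ←
chan signed 3b, MSB=1: 6 - 8 = -2

-2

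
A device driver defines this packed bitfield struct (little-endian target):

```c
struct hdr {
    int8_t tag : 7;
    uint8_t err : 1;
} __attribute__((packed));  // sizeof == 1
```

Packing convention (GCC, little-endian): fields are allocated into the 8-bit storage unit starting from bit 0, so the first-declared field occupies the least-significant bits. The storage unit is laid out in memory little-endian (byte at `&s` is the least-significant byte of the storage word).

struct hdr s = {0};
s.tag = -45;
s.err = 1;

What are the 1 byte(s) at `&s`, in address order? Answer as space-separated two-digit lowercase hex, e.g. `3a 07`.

d3

tag (7b) val=-45 bits=0x53 at bit 0: 0x53
err (1b) val=1 bits=0x1 at bit 7: 0xd3
word = 0xd3 → little-endian bytes:
  [0]=0xd3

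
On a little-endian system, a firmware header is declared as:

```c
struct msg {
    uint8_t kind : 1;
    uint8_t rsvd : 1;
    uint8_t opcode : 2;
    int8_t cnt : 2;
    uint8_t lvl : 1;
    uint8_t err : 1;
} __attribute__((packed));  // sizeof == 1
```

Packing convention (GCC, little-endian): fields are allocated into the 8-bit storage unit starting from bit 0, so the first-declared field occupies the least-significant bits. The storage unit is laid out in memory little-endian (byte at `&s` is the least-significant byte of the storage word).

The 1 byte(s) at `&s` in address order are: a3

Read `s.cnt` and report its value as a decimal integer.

[0]=0xa3 (little-endian) → word 0xa3
kind [0+:1] = (word>>0) & 0x1 = 1
rsvd [1+:1] = (word>>1) & 0x1 = 1
opcode [2+:2] = (word>>2) & 0x3 = 0
cnt [4+:2] = (word>>4) & 0x3 = 2  ←
lvl [6+:1] = (word>>6) & 0x1 = 0
err [7+:1] = (word>>7) & 0x1 = 1
cnt signed 2b, MSB=1: 2 - 4 = -2

-2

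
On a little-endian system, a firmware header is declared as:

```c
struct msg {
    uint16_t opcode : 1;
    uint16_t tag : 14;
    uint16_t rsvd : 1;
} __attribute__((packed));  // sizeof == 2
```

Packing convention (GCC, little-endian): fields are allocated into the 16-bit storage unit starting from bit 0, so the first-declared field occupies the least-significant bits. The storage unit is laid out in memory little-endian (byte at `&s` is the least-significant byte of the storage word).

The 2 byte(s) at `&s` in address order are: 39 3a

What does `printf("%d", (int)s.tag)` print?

[0]=0x39 [1]=0x3a (little-endian) → word 0x3a39
opcode:1 @ bit 0 → (0x3a39>>0)&0x1 = 0x1
tag:14 @ bit 1 → (0x3a39>>1)&0x3fff = 0x1d1c  ←
rsvd:1 @ bit 15 → (0x3a39>>15)&0x1 = 0x0

7452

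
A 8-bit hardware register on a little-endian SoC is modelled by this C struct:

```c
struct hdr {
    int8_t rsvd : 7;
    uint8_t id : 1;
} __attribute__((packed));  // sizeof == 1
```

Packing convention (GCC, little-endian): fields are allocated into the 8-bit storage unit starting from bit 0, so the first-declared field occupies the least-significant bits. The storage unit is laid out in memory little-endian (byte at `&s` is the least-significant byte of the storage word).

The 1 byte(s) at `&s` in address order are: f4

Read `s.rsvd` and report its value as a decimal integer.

[0]=0xf4 (little-endian) → word 0xf4
rsvd:7 @ bit 0 → (0xf4>>0)&0x7f = 0x74  ←
id:1 @ bit 7 → (0xf4>>7)&0x1 = 0x1
rsvd signed 7b, MSB=1: 116 - 128 = -12

-12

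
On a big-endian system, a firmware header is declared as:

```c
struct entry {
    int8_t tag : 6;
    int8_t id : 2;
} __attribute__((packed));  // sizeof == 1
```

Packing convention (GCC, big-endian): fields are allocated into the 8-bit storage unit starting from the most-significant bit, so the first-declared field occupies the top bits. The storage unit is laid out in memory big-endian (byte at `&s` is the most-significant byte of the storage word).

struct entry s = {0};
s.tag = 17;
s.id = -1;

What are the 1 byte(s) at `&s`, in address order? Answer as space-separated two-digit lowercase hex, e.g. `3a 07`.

[2+:6] tag=17 & 0x3f = 0x11; word=0x44
[0+:2] id=-1 & 0x3 = 0x3; word=0x47
word = 0x47 → big-endian bytes:
  [0]=0x47

47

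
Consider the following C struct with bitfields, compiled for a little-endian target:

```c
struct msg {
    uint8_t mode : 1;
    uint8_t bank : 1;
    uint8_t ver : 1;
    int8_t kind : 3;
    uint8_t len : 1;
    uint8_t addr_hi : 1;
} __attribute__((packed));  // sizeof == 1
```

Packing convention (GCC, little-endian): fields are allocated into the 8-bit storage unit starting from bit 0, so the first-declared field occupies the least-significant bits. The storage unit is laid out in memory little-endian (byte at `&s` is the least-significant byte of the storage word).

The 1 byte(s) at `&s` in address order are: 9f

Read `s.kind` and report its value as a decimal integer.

[0]=0x9f (little-endian) → word 0x9f
mode:1 @ bit 0 → (0x9f>>0)&0x1 = 0x1
bank:1 @ bit 1 → (0x9f>>1)&0x1 = 0x1
ver:1 @ bit 2 → (0x9f>>2)&0x1 = 0x1
kind:3 @ bit 3 → (0x9f>>3)&0x7 = 0x3  ←
len:1 @ bit 6 → (0x9f>>6)&0x1 = 0x0
addr_hi:1 @ bit 7 → (0x9f>>7)&0x1 = 0x1
kind signed 3b, MSB=0: value = 3

3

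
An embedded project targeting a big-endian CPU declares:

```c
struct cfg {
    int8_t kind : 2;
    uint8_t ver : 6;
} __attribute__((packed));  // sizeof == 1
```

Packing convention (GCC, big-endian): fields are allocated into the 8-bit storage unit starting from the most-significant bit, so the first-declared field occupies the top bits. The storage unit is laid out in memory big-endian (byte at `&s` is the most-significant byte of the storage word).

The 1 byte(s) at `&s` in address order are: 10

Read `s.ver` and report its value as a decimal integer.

16

[0]=0x10 (big-endian) → word 0x10
kind:2 @ bit 6 → (0x10>>6)&0x3 = 0x0
ver:6 @ bit 0 → (0x10>>0)&0x3f = 0x10  ←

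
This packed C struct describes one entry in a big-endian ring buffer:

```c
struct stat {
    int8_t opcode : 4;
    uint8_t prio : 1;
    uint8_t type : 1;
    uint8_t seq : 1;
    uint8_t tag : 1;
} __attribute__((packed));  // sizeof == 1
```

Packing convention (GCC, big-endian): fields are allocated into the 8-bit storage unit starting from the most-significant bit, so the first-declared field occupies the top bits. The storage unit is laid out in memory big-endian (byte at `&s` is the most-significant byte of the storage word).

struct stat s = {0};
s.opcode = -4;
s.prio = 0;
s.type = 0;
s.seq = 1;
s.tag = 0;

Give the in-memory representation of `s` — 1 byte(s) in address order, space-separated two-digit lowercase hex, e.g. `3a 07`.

c2

opcode:4 = -4 → 0xc << 4 → word 0xc0
prio:1 = 0 → 0x0 << 3 → word 0xc0
type:1 = 0 → 0x0 << 2 → word 0xc0
seq:1 = 1 → 0x1 << 1 → word 0xc2
tag:1 = 0 → 0x0 << 0 → word 0xc2
word = 0xc2 → big-endian bytes:
  [0]=0xc2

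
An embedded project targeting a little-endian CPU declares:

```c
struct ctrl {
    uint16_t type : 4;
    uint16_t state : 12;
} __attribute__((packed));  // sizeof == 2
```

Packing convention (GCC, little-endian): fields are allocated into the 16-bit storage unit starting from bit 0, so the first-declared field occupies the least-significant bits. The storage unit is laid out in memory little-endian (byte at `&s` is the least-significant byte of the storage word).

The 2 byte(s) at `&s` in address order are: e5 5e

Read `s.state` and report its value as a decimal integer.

1518

[0]=0xe5 [1]=0x5e (little-endian) → word 0x5ee5
type:4 @ bit 0 → (0x5ee5>>0)&0xf = 0x5
state:12 @ bit 4 → (0x5ee5>>4)&0xfff = 0x5ee  ←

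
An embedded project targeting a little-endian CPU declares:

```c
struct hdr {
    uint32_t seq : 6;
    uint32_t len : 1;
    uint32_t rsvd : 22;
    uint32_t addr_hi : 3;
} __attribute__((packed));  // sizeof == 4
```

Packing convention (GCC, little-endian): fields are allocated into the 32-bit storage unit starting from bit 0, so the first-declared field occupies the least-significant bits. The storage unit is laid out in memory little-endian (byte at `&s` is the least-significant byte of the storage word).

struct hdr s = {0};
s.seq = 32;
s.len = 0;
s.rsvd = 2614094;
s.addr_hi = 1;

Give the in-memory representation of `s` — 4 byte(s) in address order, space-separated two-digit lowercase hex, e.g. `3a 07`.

20 a7 f1 33

seq:6 = 32 → 0x20 << 0 → word 0x00000020
len:1 = 0 → 0x0 << 6 → word 0x00000020
rsvd:22 = 2614094 → 0x27e34e << 7 → word 0x13f1a720
addr_hi:3 = 1 → 0x1 << 29 → word 0x33f1a720
word = 0x33f1a720 → little-endian bytes:
  [0]=0x20  [1]=0xa7  [2]=0xf1  [3]=0x33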